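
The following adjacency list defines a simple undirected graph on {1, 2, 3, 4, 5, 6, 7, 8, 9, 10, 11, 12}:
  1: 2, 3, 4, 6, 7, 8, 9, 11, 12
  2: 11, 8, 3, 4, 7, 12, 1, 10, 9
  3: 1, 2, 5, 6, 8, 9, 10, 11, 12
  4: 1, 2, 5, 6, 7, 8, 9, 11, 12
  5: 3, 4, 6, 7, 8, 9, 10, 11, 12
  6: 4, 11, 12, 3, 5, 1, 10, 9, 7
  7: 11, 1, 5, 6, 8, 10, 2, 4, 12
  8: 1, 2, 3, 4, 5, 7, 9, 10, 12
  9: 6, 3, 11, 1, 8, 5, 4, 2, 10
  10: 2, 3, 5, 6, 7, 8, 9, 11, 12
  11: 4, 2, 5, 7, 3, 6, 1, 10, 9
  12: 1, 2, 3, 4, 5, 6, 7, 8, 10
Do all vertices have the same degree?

Degrees: 1:9, 2:9, 3:9, 4:9, 5:9, 6:9, 7:9, 8:9, 9:9, 10:9, 11:9, 12:9
All degrees equal 9; the graph is regular.

Yes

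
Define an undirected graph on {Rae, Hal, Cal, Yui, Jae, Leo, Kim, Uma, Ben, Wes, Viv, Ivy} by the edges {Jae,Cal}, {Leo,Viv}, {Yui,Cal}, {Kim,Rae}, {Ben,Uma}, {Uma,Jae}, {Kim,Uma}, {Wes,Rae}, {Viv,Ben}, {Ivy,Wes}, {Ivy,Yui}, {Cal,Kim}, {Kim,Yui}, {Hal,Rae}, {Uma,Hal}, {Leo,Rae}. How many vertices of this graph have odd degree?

Degrees: Rae:4, Hal:2, Cal:3, Yui:3, Jae:2, Leo:2, Kim:4, Uma:4, Ben:2, Wes:2, Viv:2, Ivy:2
Odd-degree vertices: Cal, Yui.

2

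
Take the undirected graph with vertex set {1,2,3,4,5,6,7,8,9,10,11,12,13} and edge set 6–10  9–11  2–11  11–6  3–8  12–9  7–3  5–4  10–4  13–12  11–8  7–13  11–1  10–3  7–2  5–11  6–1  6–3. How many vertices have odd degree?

2

Degrees: 1:2, 2:2, 3:4, 4:2, 5:2, 6:4, 7:3, 8:2, 9:2, 10:3, 11:6, 12:2, 13:2
Odd-degree vertices: 7, 10.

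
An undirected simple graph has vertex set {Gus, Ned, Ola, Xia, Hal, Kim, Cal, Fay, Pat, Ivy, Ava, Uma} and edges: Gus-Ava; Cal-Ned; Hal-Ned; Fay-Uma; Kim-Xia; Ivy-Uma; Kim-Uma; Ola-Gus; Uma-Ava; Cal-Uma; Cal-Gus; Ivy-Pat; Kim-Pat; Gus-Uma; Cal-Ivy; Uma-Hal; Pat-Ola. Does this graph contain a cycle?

|V| = 12, |E| = 17, number of components = 1.
Since 17 > 12 - 1, a cycle must exist; for instance Gus-Ava-Uma-Kim-Pat-Ola-Gus.

Yes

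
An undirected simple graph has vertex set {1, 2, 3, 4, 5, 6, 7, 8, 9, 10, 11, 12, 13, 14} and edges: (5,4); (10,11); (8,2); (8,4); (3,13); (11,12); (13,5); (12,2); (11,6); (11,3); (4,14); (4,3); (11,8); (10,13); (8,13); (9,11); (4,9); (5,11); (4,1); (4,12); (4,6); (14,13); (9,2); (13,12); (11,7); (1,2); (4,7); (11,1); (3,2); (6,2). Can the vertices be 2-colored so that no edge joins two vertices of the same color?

Yes

Partition the vertices as {2, 4, 11, 13} vs {1, 3, 5, 6, 7, 8, 9, 10, 12, 14}. Each listed edge has one endpoint in each part, so the graph is bipartite.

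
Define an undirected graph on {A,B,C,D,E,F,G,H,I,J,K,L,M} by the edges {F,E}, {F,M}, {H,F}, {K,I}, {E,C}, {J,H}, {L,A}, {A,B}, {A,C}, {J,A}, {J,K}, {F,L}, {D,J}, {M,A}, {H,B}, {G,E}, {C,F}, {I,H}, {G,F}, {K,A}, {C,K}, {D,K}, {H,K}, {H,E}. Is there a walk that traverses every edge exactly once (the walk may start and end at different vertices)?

Yes

Degrees: A:6, B:2, C:4, D:2, E:4, F:6, G:2, H:6, I:2, J:4, K:6, L:2, M:2
Odd-degree vertices: none (0 total).
The non-isolated vertices are connected and exactly 0 have odd degree, so an Eulerian trail exists.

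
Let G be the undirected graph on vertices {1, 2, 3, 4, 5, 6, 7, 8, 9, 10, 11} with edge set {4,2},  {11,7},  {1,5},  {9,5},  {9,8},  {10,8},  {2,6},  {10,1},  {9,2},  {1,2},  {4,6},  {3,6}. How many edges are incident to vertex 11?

1

Neighbors of 11: 7.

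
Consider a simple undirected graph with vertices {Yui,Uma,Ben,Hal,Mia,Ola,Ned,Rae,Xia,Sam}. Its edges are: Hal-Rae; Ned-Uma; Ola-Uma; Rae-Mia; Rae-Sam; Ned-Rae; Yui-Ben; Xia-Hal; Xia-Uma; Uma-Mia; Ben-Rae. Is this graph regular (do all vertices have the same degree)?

No

Degrees: Yui:1, Uma:4, Ben:2, Hal:2, Mia:2, Ola:1, Ned:2, Rae:5, Xia:2, Sam:1
Vertex Yui has degree 1 while Rae has degree 5, so the graph is not regular.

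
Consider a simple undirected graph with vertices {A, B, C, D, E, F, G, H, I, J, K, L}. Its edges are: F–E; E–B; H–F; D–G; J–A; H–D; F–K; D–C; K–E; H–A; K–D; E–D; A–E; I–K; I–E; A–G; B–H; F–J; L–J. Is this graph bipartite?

The cycle E-K-F-E has length 3, which is odd, so the graph is not bipartite.

No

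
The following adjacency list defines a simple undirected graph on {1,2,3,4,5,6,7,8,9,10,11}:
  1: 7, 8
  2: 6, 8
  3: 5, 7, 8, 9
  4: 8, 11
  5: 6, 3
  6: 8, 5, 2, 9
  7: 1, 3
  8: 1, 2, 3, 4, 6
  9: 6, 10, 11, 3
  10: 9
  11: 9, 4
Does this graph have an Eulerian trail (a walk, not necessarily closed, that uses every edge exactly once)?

Yes

Degrees: 1:2, 2:2, 3:4, 4:2, 5:2, 6:4, 7:2, 8:5, 9:4, 10:1, 11:2
Odd-degree vertices: 8, 10 (2 total).
With 2 odd-degree vertices and all edges in one connected piece, an Eulerian trail exists (from 8 to 10).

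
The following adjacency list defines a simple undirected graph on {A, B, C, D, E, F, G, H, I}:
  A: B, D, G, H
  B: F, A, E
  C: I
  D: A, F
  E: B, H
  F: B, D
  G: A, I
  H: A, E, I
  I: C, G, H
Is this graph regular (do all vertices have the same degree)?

Degrees: A:4, B:3, C:1, D:2, E:2, F:2, G:2, H:3, I:3
Vertex C has degree 1 while A has degree 4, so the graph is not regular.

No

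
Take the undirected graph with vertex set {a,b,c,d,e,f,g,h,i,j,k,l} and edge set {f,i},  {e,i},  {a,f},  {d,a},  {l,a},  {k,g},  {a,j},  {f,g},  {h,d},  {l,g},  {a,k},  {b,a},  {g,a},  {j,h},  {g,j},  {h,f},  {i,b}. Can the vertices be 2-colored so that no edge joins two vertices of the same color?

The cycle g-a-l-g has length 3, which is odd, so the graph is not bipartite.

No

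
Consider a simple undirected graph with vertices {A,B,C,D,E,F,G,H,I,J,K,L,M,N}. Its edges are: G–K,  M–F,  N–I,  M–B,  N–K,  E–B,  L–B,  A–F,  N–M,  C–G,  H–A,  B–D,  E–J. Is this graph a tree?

|V| = 14, |E| = 13.
It is connected with exactly 13 edges, hence acyclic — it is a tree.

Yes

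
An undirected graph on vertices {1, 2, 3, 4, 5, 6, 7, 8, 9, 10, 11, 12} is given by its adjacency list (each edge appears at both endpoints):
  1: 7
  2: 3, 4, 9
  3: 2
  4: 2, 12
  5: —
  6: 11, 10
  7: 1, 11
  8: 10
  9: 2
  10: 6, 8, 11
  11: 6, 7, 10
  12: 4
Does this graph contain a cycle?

Yes

The graph has 12 vertices, 10 edges, and 3 connected components.
One cycle is 11-10-6-11.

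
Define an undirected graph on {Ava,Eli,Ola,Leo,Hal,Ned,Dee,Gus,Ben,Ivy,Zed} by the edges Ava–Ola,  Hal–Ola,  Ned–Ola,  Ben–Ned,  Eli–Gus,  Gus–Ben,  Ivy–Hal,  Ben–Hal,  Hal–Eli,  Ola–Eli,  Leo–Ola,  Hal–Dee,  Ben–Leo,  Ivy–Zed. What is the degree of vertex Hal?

Neighbors of Hal: Eli, Ola, Dee, Ben, Ivy.

5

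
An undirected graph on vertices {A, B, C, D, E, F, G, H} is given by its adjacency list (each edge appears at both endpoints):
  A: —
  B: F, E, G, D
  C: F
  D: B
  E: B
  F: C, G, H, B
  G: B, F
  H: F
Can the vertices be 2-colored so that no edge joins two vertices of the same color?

No

G-B-F-G is an odd cycle (length 3), and a bipartite graph can contain only even cycles.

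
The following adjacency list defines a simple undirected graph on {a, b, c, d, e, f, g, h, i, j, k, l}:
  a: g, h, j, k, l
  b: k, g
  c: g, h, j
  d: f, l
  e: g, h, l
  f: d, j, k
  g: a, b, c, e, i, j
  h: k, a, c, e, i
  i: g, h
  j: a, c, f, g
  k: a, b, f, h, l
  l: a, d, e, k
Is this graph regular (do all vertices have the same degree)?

Degrees: a:5, b:2, c:3, d:2, e:3, f:3, g:6, h:5, i:2, j:4, k:5, l:4
Degrees are not all equal (e.g. deg(b)=2 but deg(g)=6); not regular.

No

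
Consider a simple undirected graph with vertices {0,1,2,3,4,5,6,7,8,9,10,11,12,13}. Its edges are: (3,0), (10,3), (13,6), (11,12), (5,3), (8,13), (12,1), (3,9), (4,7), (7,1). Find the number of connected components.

Component: {2}
Component: {6, 8, 13}
Component: {0, 3, 5, 9, 10}
Component: {1, 4, 7, 11, 12}

4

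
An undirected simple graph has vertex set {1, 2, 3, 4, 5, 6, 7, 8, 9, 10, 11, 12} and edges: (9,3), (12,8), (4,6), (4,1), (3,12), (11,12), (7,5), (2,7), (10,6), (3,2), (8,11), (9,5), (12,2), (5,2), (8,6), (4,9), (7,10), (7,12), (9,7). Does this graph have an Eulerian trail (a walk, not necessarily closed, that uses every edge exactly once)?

Degrees: 1:1, 2:4, 3:3, 4:3, 5:3, 6:3, 7:5, 8:3, 9:4, 10:2, 11:2, 12:5
Odd-degree vertices: 1, 3, 4, 5, 6, 7, 8, 12 (8 total).
With 8 odd-degree vertices (more than two), no single trail can use every edge.

No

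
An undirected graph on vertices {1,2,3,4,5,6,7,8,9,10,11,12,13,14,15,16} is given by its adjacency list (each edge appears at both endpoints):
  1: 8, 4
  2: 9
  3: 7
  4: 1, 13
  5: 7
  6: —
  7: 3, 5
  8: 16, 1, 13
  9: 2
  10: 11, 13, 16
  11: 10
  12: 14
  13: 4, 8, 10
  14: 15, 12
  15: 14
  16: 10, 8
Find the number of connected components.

5

Component: {6}
Component: {2, 9}
Component: {3, 5, 7}
Component: {12, 14, 15}
Component: {1, 4, 8, 10, 11, 13, 16}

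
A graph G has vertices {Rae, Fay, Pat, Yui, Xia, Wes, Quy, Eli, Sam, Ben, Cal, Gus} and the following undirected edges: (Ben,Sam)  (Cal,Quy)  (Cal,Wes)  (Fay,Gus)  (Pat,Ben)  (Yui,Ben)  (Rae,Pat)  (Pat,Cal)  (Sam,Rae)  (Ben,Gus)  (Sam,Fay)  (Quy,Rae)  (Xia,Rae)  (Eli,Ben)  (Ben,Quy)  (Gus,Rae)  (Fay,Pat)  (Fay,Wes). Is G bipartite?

Yes

Color {Pat, Yui, Xia, Wes, Quy, Eli, Sam, Gus} black and {Rae, Fay, Ben, Cal} white. No edge joins two same-colored vertices, so the graph is bipartite.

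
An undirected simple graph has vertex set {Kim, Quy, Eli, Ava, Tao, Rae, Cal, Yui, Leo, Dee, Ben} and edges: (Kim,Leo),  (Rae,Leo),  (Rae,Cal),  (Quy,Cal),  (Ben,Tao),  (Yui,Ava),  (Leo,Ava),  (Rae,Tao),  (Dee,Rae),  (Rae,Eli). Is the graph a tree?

Yes

|V| = 11, |E| = 10.
It is connected with exactly 10 edges, hence acyclic — it is a tree.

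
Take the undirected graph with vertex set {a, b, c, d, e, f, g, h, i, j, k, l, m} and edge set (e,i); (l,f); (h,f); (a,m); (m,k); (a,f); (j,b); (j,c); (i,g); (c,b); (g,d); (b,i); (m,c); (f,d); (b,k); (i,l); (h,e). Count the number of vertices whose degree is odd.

Degrees: a:2, b:4, c:3, d:2, e:2, f:4, g:2, h:2, i:4, j:2, k:2, l:2, m:3
Odd-degree vertices: c, m.

2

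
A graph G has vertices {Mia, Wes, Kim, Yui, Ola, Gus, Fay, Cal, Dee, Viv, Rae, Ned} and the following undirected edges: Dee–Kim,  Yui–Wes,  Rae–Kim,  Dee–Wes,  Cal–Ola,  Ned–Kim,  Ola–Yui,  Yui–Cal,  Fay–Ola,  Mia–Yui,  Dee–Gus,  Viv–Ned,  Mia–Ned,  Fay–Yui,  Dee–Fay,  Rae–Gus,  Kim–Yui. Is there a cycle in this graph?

Yes

The graph has 12 vertices, 17 edges, and 1 connected component.
One cycle is Yui-Cal-Ola-Yui.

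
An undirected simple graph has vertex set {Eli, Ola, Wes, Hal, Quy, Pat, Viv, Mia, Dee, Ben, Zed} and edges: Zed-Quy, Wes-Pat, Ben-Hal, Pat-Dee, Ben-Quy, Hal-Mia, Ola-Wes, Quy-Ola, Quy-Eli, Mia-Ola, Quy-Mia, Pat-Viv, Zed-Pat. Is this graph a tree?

No

|V| = 11, |E| = 13.
A tree on 11 vertices has exactly 10 edges; this graph has 13, so it contains a cycle and is not a tree.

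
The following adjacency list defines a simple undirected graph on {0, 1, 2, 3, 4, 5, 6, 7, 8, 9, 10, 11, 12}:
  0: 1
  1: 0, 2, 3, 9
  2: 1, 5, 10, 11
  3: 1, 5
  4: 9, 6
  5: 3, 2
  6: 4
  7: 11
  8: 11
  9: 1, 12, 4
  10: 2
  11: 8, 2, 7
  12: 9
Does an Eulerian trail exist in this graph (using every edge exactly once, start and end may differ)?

Degrees: 0:1, 1:4, 2:4, 3:2, 4:2, 5:2, 6:1, 7:1, 8:1, 9:3, 10:1, 11:3, 12:1
Odd-degree vertices: 0, 6, 7, 8, 9, 10, 11, 12 (8 total).
An Eulerian trail requires 0 or 2 odd-degree vertices; here there are 8.

No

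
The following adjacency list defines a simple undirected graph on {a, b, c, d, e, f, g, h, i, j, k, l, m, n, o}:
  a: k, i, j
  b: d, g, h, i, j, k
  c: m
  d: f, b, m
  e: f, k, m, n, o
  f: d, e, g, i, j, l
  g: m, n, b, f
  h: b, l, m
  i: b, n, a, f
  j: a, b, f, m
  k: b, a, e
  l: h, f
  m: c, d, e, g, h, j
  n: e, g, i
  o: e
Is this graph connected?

Yes

A breadth-first search from a visits a, k, i, j, b, e, n, f, m, d, h, g, o, l, c — all 15 vertices — so the graph is connected.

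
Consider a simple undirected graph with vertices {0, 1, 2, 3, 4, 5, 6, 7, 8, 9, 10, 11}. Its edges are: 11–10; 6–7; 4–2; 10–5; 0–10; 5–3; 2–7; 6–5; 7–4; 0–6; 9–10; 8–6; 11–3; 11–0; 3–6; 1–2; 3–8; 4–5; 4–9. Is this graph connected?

Yes

Starting from 0 and exploring outward reaches every vertex (0, 10, 11, 6, 5, 9, 3, 8, 7, 4, 2, 1); the graph is connected.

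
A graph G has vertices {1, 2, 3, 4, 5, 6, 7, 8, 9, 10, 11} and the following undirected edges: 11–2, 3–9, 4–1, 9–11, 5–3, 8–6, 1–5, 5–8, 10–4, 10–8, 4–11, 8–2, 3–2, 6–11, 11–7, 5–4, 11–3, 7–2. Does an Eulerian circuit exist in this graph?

Yes

Degrees: 1:2, 2:4, 3:4, 4:4, 5:4, 6:2, 7:2, 8:4, 9:2, 10:2, 11:6
Every vertex has even degree and the edges form a single connected piece, so an Eulerian circuit exists.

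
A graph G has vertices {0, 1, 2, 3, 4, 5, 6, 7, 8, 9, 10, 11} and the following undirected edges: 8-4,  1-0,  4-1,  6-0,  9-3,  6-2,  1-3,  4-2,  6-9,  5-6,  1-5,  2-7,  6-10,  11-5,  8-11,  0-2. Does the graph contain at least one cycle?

Yes

|V| = 12, |E| = 16, number of components = 1.
One cycle is 2-6-5-11-8-4-2.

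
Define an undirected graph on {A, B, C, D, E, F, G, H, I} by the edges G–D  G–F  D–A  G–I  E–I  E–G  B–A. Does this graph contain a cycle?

The graph has 9 vertices, 7 edges, and 3 connected components.
One cycle is G-I-E-G.

Yes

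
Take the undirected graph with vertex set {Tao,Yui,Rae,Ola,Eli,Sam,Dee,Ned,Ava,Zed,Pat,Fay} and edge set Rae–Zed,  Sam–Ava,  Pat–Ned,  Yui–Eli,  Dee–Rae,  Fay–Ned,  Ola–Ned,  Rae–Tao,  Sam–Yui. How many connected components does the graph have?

Component: {Tao, Rae, Dee, Zed}
Component: {Yui, Eli, Sam, Ava}
Component: {Ola, Ned, Pat, Fay}

3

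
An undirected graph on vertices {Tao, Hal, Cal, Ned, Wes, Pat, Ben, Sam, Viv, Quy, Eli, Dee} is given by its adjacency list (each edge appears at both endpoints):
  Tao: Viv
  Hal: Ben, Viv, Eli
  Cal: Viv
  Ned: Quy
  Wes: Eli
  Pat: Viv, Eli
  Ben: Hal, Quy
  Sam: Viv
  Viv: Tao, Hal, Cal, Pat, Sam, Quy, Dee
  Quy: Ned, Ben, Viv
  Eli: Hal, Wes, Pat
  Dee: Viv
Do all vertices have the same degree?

Degrees: Tao:1, Hal:3, Cal:1, Ned:1, Wes:1, Pat:2, Ben:2, Sam:1, Viv:7, Quy:3, Eli:3, Dee:1
Vertex Tao has degree 1 while Viv has degree 7, so the graph is not regular.

No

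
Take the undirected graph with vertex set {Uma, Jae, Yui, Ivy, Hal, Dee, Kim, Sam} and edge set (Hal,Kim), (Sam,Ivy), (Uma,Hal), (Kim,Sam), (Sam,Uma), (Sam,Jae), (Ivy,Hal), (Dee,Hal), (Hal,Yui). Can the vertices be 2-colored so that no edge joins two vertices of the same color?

Yes

A valid 2-coloring puts {Hal, Sam} on one side and {Uma, Jae, Yui, Ivy, Dee, Kim} on the other; every edge crosses between the two sides.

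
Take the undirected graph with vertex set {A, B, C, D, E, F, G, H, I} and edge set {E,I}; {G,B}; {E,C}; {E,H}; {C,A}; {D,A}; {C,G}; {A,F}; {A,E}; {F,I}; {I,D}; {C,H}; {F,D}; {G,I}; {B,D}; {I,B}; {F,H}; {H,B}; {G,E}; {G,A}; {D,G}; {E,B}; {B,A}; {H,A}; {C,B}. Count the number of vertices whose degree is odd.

6

Degrees: A:7, B:7, C:5, D:5, E:6, F:4, G:6, H:5, I:5
Odd-degree vertices: A, B, C, D, H, I.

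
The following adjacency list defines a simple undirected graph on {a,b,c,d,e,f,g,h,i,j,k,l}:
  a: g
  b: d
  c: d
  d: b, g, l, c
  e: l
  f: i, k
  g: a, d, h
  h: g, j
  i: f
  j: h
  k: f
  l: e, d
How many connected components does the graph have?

2

Component: {f, i, k}
Component: {a, b, c, d, e, g, h, j, l}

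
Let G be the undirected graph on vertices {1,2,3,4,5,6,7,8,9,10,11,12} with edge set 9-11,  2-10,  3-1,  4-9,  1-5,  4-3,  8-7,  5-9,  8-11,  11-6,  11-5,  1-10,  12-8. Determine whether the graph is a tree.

No

|V| = 12, |E| = 13.
A tree on 12 vertices has exactly 11 edges; this graph has 13, so it contains a cycle and is not a tree.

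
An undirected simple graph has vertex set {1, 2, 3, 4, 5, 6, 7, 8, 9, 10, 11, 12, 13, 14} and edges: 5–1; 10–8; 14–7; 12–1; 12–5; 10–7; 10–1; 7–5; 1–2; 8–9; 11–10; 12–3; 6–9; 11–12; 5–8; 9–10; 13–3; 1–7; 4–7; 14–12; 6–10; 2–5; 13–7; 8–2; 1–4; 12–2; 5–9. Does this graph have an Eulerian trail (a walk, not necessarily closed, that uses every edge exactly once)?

Yes

Degrees: 1:6, 2:4, 3:2, 4:2, 5:6, 6:2, 7:6, 8:4, 9:4, 10:6, 11:2, 12:6, 13:2, 14:2
Odd-degree vertices: none (0 total).
With 0 odd-degree vertices and all edges in one connected piece, an Eulerian trail exists.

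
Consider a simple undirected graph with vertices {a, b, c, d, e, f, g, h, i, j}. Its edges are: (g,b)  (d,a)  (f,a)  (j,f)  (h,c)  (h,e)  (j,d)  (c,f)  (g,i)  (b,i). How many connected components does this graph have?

2

Component: {b, g, i}
Component: {a, c, d, e, f, h, j}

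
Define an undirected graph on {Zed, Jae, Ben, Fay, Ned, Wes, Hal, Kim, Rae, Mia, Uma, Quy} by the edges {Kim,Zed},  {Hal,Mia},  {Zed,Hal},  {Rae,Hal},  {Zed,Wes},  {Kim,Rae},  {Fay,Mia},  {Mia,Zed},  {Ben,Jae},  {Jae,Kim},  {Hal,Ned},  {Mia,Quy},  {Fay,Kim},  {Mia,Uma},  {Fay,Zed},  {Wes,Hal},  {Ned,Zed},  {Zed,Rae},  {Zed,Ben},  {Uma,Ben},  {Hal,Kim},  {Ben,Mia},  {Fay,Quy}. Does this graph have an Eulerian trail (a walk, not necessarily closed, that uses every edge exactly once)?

Yes

Degrees: Zed:8, Jae:2, Ben:4, Fay:4, Ned:2, Wes:2, Hal:6, Kim:5, Rae:3, Mia:6, Uma:2, Quy:2
Odd-degree vertices: Kim, Rae (2 total).
With 2 odd-degree vertices and all edges in one connected piece, an Eulerian trail exists (from Kim to Rae).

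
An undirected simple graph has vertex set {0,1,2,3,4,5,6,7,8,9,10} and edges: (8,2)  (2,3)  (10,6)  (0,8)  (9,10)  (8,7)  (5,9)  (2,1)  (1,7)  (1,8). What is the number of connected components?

Component: {4}
Component: {5, 6, 9, 10}
Component: {0, 1, 2, 3, 7, 8}

3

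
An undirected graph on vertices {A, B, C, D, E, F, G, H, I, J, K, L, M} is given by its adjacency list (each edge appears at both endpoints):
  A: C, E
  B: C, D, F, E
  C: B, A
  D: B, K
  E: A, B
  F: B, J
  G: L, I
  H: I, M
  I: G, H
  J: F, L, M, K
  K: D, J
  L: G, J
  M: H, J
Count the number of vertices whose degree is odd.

Degrees: A:2, B:4, C:2, D:2, E:2, F:2, G:2, H:2, I:2, J:4, K:2, L:2, M:2
Odd-degree vertices: none.

0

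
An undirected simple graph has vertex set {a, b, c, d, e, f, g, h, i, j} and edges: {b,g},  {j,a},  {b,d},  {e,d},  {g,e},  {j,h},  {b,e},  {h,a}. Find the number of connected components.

5

Component: {c}
Component: {f}
Component: {i}
Component: {a, h, j}
Component: {b, d, e, g}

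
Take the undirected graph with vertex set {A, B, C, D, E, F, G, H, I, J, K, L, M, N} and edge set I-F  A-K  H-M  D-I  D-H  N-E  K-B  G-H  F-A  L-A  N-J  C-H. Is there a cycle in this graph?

|V| = 14, |E| = 12, number of components = 2.
Since 12 = 14 - 2, the graph is a forest and contains no cycle.

No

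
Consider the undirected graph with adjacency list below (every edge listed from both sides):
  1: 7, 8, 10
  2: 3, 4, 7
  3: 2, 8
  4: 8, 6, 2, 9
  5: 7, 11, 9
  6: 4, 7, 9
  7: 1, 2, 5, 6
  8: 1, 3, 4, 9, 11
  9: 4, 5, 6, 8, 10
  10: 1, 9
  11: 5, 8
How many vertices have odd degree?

Degrees: 1:3, 2:3, 3:2, 4:4, 5:3, 6:3, 7:4, 8:5, 9:5, 10:2, 11:2
Odd-degree vertices: 1, 2, 5, 6, 8, 9.

6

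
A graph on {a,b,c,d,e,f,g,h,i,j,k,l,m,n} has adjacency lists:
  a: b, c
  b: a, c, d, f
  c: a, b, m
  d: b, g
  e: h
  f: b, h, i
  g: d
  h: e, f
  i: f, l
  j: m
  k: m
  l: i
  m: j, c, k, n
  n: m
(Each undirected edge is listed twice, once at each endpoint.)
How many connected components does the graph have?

1

Component: {a, b, c, d, e, f, g, h, i, j, k, l, m, n}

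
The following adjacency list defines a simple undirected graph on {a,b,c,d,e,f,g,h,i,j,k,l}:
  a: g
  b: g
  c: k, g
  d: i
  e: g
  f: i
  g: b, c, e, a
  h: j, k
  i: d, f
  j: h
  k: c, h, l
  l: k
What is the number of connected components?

2

Component: {d, f, i}
Component: {a, b, c, e, g, h, j, k, l}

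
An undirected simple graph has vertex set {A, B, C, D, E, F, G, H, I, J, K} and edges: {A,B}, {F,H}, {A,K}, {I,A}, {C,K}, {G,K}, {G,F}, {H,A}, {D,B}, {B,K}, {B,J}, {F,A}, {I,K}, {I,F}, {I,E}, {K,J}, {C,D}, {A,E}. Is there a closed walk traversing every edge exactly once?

Yes

Degrees: A:6, B:4, C:2, D:2, E:2, F:4, G:2, H:2, I:4, J:2, K:6
Every vertex has even degree and the edges form a single connected piece, so an Eulerian circuit exists.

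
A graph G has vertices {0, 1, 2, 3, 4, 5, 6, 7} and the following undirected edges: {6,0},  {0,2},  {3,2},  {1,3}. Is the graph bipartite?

Yes

Partition the vertices as {1, 2, 4, 5, 6, 7} vs {0, 3}. Each listed edge has one endpoint in each part, so the graph is bipartite.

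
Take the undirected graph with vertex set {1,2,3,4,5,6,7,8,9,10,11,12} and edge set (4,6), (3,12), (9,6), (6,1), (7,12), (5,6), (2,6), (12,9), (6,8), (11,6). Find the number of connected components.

Component: {10}
Component: {1, 2, 3, 4, 5, 6, 7, 8, 9, 11, 12}

2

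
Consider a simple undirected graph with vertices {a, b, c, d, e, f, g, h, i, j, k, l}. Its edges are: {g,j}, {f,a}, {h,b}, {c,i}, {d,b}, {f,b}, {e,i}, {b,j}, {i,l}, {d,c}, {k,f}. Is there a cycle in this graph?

No

|V| = 12, |E| = 11, number of components = 1.
Since 11 = 12 - 1, the graph is a forest and contains no cycle.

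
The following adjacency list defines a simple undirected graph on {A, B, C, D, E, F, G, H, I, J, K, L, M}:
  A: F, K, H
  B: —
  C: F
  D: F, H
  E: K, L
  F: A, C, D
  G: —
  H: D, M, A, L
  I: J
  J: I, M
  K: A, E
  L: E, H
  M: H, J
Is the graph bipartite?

No

A-K-E-L-H-A is an odd cycle (length 5), and a bipartite graph can contain only even cycles.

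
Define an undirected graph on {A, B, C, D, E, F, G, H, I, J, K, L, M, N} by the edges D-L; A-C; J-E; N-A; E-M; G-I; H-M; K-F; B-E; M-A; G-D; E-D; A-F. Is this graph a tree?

The graph has 14 vertices and 13 edges.
Connected and |E| = |V| - 1, which characterizes a tree.

Yes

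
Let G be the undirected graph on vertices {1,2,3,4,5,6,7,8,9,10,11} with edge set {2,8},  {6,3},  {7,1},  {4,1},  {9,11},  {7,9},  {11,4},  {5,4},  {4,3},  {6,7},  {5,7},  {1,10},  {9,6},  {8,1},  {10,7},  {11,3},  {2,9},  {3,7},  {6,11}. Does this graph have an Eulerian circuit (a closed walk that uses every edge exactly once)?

Yes

Degrees: 1:4, 2:2, 3:4, 4:4, 5:2, 6:4, 7:6, 8:2, 9:4, 10:2, 11:4
Every vertex has even degree and the edges form a single connected piece, so an Eulerian circuit exists.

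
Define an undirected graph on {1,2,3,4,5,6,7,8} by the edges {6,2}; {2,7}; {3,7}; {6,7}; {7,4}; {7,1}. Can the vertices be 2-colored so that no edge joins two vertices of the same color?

No

The cycle 6-2-7-6 has length 3, which is odd, so the graph is not bipartite.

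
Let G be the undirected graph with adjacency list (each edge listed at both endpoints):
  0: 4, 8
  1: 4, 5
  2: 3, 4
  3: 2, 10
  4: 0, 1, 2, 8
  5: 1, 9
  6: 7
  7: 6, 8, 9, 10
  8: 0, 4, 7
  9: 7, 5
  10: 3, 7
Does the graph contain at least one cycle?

|V| = 11, |E| = 13, number of components = 1.
One cycle is 4-1-5-9-7-8-4.

Yes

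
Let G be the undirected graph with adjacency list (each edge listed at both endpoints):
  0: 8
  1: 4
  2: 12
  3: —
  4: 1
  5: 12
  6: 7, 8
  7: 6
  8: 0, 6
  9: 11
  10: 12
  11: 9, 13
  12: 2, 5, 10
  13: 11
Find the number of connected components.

5

Component: {3}
Component: {1, 4}
Component: {9, 11, 13}
Component: {0, 6, 7, 8}
Component: {2, 5, 10, 12}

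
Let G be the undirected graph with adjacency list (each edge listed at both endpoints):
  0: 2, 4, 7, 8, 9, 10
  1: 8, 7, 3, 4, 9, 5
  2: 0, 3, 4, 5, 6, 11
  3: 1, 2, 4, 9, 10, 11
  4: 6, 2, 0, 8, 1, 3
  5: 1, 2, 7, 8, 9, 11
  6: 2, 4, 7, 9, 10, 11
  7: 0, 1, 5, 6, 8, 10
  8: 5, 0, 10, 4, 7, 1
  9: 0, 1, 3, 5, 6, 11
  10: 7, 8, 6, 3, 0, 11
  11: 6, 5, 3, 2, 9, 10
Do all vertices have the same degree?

Degrees: 0:6, 1:6, 2:6, 3:6, 4:6, 5:6, 6:6, 7:6, 8:6, 9:6, 10:6, 11:6
All degrees equal 6; the graph is regular.

Yes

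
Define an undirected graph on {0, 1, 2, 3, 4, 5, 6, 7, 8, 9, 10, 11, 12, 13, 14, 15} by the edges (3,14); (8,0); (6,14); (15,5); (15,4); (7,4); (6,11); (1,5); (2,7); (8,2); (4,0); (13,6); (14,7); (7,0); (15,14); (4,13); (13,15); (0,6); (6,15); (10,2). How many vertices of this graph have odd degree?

Degrees: 0:4, 1:1, 2:3, 3:1, 4:4, 5:2, 6:5, 7:4, 8:2, 9:0, 10:1, 11:1, 12:0, 13:3, 14:4, 15:5
Odd-degree vertices: 1, 2, 3, 6, 10, 11, 13, 15.

8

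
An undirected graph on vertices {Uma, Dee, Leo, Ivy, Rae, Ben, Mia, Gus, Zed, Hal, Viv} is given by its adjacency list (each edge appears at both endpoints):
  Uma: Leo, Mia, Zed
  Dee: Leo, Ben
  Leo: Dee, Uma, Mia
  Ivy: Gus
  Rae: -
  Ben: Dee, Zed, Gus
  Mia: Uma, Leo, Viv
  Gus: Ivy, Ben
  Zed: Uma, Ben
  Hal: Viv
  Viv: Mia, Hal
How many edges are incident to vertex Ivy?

Neighbors of Ivy: Gus.

1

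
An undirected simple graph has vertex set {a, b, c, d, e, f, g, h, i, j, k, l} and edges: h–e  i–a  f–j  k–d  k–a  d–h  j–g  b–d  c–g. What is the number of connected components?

3

Component: {l}
Component: {c, f, g, j}
Component: {a, b, d, e, h, i, k}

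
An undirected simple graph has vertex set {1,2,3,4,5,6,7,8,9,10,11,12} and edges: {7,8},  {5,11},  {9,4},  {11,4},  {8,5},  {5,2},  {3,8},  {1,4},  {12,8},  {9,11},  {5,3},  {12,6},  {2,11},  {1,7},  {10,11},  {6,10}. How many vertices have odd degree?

Degrees: 1:2, 2:2, 3:2, 4:3, 5:4, 6:2, 7:2, 8:4, 9:2, 10:2, 11:5, 12:2
Odd-degree vertices: 4, 11.

2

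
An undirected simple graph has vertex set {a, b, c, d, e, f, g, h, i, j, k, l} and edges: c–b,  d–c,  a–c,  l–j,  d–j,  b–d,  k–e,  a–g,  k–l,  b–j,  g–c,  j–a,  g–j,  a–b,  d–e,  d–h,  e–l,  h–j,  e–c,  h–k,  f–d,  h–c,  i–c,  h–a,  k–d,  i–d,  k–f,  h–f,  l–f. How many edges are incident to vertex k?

Neighbors of k: d, e, f, h, l.

5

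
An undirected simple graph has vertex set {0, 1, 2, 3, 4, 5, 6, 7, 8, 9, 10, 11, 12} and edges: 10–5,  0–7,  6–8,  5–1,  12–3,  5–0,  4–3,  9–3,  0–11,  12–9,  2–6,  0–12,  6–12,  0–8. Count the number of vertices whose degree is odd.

Degrees: 0:5, 1:1, 2:1, 3:3, 4:1, 5:3, 6:3, 7:1, 8:2, 9:2, 10:1, 11:1, 12:4
Odd-degree vertices: 0, 1, 2, 3, 4, 5, 6, 7, 10, 11.

10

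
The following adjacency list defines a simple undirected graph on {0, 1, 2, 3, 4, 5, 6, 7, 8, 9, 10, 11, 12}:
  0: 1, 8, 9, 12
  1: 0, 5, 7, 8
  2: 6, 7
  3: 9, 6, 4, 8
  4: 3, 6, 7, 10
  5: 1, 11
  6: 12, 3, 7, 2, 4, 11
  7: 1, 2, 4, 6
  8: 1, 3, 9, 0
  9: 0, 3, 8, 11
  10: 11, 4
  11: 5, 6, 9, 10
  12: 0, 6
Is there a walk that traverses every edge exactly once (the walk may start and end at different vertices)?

Yes

Degrees: 0:4, 1:4, 2:2, 3:4, 4:4, 5:2, 6:6, 7:4, 8:4, 9:4, 10:2, 11:4, 12:2
Odd-degree vertices: none (0 total).
The non-isolated vertices are connected and exactly 0 have odd degree, so an Eulerian trail exists.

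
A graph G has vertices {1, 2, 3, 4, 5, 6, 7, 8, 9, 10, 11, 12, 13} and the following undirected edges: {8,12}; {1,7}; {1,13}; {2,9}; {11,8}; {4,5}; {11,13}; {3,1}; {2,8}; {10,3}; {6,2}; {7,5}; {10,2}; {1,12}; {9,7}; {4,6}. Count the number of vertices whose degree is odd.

2

Degrees: 1:4, 2:4, 3:2, 4:2, 5:2, 6:2, 7:3, 8:3, 9:2, 10:2, 11:2, 12:2, 13:2
Odd-degree vertices: 7, 8.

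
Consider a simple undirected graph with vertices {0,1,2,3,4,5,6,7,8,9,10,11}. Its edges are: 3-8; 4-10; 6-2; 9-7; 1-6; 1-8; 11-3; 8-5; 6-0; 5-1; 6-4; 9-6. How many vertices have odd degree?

8

Degrees: 0:1, 1:3, 2:1, 3:2, 4:2, 5:2, 6:5, 7:1, 8:3, 9:2, 10:1, 11:1
Odd-degree vertices: 0, 1, 2, 6, 7, 8, 10, 11.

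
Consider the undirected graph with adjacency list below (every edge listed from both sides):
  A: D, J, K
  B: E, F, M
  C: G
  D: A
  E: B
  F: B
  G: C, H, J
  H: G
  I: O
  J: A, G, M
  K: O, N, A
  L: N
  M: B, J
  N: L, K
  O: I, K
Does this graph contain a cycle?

The graph has 15 vertices, 14 edges, and 1 connected component.
A forest on 15 vertices with 1 component has exactly 14 edges, which matches — so no cycle.

No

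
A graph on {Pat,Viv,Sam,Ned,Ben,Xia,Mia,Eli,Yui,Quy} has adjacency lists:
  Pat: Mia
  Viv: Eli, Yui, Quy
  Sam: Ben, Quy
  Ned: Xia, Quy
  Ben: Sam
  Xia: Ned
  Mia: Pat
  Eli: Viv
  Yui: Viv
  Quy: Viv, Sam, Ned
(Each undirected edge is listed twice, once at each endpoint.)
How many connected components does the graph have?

2

Component: {Pat, Mia}
Component: {Viv, Sam, Ned, Ben, Xia, Eli, Yui, Quy}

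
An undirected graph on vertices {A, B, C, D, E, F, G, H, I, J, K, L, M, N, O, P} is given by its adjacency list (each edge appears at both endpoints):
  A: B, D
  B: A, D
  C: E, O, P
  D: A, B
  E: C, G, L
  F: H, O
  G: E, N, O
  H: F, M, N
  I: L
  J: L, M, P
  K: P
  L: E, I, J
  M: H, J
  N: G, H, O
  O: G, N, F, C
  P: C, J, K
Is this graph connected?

No

Component: {A, B, D}
Component: {C, E, F, G, H, I, J, K, L, M, N, O, P}
There are 2 separate components, so the graph is not connected.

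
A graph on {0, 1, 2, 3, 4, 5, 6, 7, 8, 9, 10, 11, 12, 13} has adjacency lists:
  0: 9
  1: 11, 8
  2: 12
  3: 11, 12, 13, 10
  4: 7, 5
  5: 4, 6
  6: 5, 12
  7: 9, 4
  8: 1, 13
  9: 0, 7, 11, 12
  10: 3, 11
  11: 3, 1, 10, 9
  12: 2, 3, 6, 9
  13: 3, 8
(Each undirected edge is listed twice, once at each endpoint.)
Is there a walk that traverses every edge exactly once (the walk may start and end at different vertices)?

Yes

Degrees: 0:1, 1:2, 2:1, 3:4, 4:2, 5:2, 6:2, 7:2, 8:2, 9:4, 10:2, 11:4, 12:4, 13:2
Odd-degree vertices: 0, 2 (2 total).
With 2 odd-degree vertices and all edges in one connected piece, an Eulerian trail exists (from 0 to 2).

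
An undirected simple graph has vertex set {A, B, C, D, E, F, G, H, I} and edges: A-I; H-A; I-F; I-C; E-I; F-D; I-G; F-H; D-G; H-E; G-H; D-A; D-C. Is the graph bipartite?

Partition the vertices as {B, D, H, I} vs {A, C, E, F, G}. Each listed edge has one endpoint in each part, so the graph is bipartite.

Yes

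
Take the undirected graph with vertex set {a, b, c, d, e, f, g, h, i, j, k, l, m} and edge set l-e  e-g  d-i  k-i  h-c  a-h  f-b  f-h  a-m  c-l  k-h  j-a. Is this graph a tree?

Yes

|V| = 13, |E| = 12.
Connected and |E| = |V| - 1, which characterizes a tree.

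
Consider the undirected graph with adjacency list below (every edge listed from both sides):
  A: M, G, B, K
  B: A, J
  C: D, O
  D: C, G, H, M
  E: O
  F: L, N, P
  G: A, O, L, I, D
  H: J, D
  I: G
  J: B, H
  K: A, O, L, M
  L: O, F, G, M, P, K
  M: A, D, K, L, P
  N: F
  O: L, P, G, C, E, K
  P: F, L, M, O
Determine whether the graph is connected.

Yes

A breadth-first search from A visits A, M, B, G, K, D, L, P, J, I, O, H, C, F, E, N — all 16 vertices — so the graph is connected.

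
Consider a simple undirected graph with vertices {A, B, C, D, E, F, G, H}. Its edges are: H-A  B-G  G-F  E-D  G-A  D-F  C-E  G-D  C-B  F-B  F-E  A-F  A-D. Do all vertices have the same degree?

Degrees: A:4, B:3, C:2, D:4, E:3, F:5, G:4, H:1
Degrees are not all equal (e.g. deg(H)=1 but deg(F)=5); not regular.

No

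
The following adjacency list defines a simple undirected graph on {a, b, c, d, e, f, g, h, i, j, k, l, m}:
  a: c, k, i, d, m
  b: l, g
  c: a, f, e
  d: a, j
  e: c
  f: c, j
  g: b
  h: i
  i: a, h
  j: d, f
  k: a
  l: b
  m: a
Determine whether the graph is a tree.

No

The graph has 13 vertices and 12 edges.
It is not connected, so it is not a tree.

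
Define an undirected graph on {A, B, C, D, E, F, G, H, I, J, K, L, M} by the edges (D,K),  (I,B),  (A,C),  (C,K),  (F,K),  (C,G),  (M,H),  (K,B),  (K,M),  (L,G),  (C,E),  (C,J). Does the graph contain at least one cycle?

|V| = 13, |E| = 12, number of components = 1.
A forest on 13 vertices with 1 component has exactly 12 edges, which matches — so no cycle.

No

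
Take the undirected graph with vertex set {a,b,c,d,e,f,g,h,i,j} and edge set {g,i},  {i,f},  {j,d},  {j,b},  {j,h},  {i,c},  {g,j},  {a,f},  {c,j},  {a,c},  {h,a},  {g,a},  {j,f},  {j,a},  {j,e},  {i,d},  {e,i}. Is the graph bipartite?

No

g-a-j-g is an odd cycle (length 3), and a bipartite graph can contain only even cycles.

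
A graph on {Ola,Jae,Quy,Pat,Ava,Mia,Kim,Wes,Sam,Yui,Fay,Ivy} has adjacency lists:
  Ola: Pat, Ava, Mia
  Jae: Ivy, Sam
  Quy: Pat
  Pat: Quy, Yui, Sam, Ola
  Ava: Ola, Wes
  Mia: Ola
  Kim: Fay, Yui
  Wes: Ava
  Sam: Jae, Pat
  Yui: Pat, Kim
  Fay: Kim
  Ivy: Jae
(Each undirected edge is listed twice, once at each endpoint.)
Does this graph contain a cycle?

No

The graph has 12 vertices, 11 edges, and 1 connected component.
Since 11 = 12 - 1, the graph is a forest and contains no cycle.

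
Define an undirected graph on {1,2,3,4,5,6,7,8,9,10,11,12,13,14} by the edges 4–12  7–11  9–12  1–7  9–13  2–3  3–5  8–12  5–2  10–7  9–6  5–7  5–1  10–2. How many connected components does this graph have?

Component: {14}
Component: {4, 6, 8, 9, 12, 13}
Component: {1, 2, 3, 5, 7, 10, 11}

3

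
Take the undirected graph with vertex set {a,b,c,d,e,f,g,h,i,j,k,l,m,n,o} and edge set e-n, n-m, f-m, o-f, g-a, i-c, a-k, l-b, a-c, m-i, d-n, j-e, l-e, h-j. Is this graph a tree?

The graph has 15 vertices and 14 edges.
It is connected with exactly 14 edges, hence acyclic — it is a tree.

Yes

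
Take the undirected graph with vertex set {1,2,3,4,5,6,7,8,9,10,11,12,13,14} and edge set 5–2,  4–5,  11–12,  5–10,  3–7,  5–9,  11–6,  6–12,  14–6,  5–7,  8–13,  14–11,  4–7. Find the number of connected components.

Component: {1}
Component: {8, 13}
Component: {6, 11, 12, 14}
Component: {2, 3, 4, 5, 7, 9, 10}

4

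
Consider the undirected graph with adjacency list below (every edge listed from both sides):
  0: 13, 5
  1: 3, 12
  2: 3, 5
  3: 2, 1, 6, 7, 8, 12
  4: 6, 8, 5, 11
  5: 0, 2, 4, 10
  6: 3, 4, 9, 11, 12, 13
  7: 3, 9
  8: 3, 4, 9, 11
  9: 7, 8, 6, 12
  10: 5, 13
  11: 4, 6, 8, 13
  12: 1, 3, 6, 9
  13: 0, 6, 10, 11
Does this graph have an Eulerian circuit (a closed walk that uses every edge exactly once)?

Degrees: 0:2, 1:2, 2:2, 3:6, 4:4, 5:4, 6:6, 7:2, 8:4, 9:4, 10:2, 11:4, 12:4, 13:4
Every vertex has even degree and the edges form a single connected piece, so an Eulerian circuit exists.

Yes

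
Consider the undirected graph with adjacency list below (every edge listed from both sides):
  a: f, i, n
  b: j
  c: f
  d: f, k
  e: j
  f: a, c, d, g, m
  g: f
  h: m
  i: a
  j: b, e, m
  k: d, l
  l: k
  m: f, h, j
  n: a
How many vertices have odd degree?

12

Degrees: a:3, b:1, c:1, d:2, e:1, f:5, g:1, h:1, i:1, j:3, k:2, l:1, m:3, n:1
Odd-degree vertices: a, b, c, e, f, g, h, i, j, l, m, n.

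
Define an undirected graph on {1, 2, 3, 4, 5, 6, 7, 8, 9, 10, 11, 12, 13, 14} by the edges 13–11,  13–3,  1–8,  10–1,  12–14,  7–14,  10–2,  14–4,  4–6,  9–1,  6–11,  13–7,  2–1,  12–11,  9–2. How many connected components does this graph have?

Component: {5}
Component: {1, 2, 8, 9, 10}
Component: {3, 4, 6, 7, 11, 12, 13, 14}

3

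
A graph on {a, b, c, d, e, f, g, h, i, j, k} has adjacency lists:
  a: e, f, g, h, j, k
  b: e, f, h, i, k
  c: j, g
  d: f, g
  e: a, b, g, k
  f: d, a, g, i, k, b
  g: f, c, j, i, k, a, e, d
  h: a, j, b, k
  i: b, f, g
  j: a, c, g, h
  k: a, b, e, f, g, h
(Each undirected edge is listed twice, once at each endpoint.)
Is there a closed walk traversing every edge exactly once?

Degrees: a:6, b:5, c:2, d:2, e:4, f:6, g:8, h:4, i:3, j:4, k:6
b, i have odd degree; an Eulerian circuit needs every degree to be even, so none exists.

No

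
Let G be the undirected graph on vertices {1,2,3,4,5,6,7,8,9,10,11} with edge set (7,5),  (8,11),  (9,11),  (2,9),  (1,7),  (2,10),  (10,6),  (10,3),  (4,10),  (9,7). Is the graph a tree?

|V| = 11, |E| = 10.
Connected and |E| = |V| - 1, which characterizes a tree.

Yes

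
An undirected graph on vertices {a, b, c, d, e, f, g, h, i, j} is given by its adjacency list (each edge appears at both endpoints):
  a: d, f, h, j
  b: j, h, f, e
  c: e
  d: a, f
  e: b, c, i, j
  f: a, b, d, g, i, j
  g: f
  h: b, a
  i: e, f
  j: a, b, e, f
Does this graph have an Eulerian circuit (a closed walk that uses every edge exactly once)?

Degrees: a:4, b:4, c:1, d:2, e:4, f:6, g:1, h:2, i:2, j:4
Vertices with odd degree: c, g. An Eulerian circuit requires all degrees even.

No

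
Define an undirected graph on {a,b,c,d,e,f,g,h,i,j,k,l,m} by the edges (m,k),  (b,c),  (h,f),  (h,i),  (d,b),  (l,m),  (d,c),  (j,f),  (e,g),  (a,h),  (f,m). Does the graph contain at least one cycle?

Yes

The graph has 13 vertices, 11 edges, and 3 connected components.
One cycle is b-d-c-b.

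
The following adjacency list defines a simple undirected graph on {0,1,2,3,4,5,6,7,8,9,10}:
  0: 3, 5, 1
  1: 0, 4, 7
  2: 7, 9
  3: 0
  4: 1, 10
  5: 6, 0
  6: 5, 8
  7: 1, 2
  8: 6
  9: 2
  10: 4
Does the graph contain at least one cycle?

|V| = 11, |E| = 10, number of components = 1.
Since 10 = 11 - 1, the graph is a forest and contains no cycle.

No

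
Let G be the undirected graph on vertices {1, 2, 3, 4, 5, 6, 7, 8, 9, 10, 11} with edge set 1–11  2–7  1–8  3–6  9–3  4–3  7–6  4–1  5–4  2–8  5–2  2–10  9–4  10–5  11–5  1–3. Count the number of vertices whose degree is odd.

Degrees: 1:4, 2:4, 3:4, 4:4, 5:4, 6:2, 7:2, 8:2, 9:2, 10:2, 11:2
Odd-degree vertices: none.

0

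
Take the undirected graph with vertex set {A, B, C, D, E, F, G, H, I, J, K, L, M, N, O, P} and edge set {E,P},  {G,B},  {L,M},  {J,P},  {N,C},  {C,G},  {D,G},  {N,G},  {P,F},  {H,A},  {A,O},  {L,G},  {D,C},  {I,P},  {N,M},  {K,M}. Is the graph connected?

No

Component: {A, H, O}
Component: {E, F, I, J, P}
Component: {B, C, D, G, K, L, M, N}
No edge joins these 3 groups, so the graph is disconnected.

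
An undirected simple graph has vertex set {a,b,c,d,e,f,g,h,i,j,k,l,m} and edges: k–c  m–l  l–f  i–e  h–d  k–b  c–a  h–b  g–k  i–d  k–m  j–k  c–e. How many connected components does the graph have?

1

Component: {a, b, c, d, e, f, g, h, i, j, k, l, m}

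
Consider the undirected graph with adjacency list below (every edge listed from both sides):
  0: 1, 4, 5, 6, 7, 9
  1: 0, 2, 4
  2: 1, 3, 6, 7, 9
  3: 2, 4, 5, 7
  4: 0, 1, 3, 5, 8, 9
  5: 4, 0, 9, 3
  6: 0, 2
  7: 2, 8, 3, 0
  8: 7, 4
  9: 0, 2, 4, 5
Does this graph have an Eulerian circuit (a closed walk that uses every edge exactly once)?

Degrees: 0:6, 1:3, 2:5, 3:4, 4:6, 5:4, 6:2, 7:4, 8:2, 9:4
1, 2 have odd degree; an Eulerian circuit needs every degree to be even, so none exists.

No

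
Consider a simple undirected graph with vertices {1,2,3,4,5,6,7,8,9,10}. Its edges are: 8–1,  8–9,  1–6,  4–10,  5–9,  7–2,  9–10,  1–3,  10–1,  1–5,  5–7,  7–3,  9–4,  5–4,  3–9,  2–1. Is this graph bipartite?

4-9-10-4 is an odd cycle (length 3), and a bipartite graph can contain only even cycles.

No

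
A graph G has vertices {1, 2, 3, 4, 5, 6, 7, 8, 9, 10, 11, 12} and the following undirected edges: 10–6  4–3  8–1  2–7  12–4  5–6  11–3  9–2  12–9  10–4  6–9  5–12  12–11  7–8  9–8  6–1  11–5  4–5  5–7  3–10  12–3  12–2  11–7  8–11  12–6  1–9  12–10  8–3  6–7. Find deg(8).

Neighbors of 8: 1, 3, 7, 9, 11.

5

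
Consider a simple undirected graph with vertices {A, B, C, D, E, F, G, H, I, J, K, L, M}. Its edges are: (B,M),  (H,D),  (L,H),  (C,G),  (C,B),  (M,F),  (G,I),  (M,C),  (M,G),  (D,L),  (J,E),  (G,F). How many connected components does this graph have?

Component: {A}
Component: {K}
Component: {E, J}
Component: {D, H, L}
Component: {B, C, F, G, I, M}

5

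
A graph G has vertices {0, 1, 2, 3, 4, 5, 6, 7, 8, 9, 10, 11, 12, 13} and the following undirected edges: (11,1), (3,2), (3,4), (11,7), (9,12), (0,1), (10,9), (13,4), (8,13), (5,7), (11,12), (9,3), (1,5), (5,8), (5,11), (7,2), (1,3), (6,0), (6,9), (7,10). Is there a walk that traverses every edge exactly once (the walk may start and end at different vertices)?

Degrees: 0:2, 1:4, 2:2, 3:4, 4:2, 5:4, 6:2, 7:4, 8:2, 9:4, 10:2, 11:4, 12:2, 13:2
Odd-degree vertices: none (0 total).
With 0 odd-degree vertices and all edges in one connected piece, an Eulerian trail exists.

Yes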